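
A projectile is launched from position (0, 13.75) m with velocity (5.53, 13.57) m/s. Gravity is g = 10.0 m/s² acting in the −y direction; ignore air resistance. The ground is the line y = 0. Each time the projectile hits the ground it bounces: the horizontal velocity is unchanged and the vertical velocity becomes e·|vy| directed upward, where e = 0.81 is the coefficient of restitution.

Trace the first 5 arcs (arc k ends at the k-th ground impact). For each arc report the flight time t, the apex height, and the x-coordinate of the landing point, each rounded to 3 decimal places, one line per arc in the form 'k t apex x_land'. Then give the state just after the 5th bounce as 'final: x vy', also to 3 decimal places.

Arc 1: start y=13.750, vy=13.570 → t=3.500, apex=22.957, x_land=19.354, impact vy=-21.428
  bounce: vy ← 0.81·21.428 = 17.356
Arc 2: start y=0.000, vy=17.356 → t=3.471, apex=15.062, x_land=38.550, impact vy=-17.356
  bounce: vy ← 0.81·17.356 = 14.059
Arc 3: start y=0.000, vy=14.059 → t=2.812, apex=9.882, x_land=54.099, impact vy=-14.059
  bounce: vy ← 0.81·14.059 = 11.388
Arc 4: start y=0.000, vy=11.388 → t=2.278, apex=6.484, x_land=66.693, impact vy=-11.388
  bounce: vy ← 0.81·11.388 = 9.224
Arc 5: start y=0.000, vy=9.224 → t=1.845, apex=4.254, x_land=76.895, impact vy=-9.224
  bounce: vy ← 0.81·9.224 = 7.471

1 3.500 22.957 19.354
2 3.471 15.062 38.550
3 2.812 9.882 54.099
4 2.278 6.484 66.693
5 1.845 4.254 76.895
final: 76.895 7.471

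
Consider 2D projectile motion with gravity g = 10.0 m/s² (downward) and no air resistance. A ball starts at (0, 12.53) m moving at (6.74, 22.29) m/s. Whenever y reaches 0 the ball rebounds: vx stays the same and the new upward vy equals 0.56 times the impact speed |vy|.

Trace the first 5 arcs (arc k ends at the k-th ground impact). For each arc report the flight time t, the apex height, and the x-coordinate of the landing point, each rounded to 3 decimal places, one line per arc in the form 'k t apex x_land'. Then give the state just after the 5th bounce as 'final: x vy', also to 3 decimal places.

1 4.963 37.372 33.450
2 3.062 11.720 54.088
3 1.715 3.675 65.645
4 0.960 1.153 72.118
5 0.538 0.361 75.742
final: 75.742 1.506

Arc 1: start y=12.530, vy=22.290 → t=4.963, apex=37.372, x_land=33.450, impact vy=-27.339
  bounce: vy ← 0.56·27.339 = 15.310
Arc 2: start y=0.000, vy=15.310 → t=3.062, apex=11.720, x_land=54.088, impact vy=-15.310
  bounce: vy ← 0.56·15.310 = 8.574
Arc 3: start y=0.000, vy=8.574 → t=1.715, apex=3.675, x_land=65.645, impact vy=-8.574
  bounce: vy ← 0.56·8.574 = 4.801
Arc 4: start y=0.000, vy=4.801 → t=0.960, apex=1.153, x_land=72.118, impact vy=-4.801
  bounce: vy ← 0.56·4.801 = 2.689
Arc 5: start y=0.000, vy=2.689 → t=0.538, apex=0.361, x_land=75.742, impact vy=-2.689
  bounce: vy ← 0.56·2.689 = 1.506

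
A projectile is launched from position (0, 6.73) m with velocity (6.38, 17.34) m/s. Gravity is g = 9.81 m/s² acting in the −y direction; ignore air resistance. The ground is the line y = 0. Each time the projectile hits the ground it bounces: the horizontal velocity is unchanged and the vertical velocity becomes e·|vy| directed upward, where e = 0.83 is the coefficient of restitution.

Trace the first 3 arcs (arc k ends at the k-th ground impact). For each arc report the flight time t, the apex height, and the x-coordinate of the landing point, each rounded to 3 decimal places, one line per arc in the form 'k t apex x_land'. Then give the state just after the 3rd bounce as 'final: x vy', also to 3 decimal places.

1 3.888 22.055 24.806
2 3.520 15.194 47.263
3 2.922 10.467 65.903
final: 65.903 11.894

Arc 1: start y=6.730, vy=17.340 → t=3.888, apex=22.055, x_land=24.806, impact vy=-20.802
  bounce: vy ← 0.83·20.802 = 17.266
Arc 2: start y=0.000, vy=17.266 → t=3.520, apex=15.194, x_land=47.263, impact vy=-17.266
  bounce: vy ← 0.83·17.266 = 14.330
Arc 3: start y=0.000, vy=14.330 → t=2.922, apex=10.467, x_land=65.903, impact vy=-14.330
  bounce: vy ← 0.83·14.330 = 11.894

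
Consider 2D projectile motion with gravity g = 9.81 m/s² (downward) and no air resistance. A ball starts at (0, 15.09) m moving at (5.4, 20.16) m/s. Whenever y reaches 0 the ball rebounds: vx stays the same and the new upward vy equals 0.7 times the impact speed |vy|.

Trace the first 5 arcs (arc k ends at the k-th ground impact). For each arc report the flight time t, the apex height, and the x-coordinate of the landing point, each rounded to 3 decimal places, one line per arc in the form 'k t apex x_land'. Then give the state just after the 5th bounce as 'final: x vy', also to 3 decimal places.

1 4.757 35.805 25.687
2 3.783 17.544 46.112
3 2.648 8.597 60.410
4 1.853 4.212 70.419
5 1.297 2.064 77.425
final: 77.425 4.455

Arc 1: start y=15.090, vy=20.160 → t=4.757, apex=35.805, x_land=25.687, impact vy=-26.505
  bounce: vy ← 0.7·26.505 = 18.553
Arc 2: start y=0.000, vy=18.553 → t=3.783, apex=17.544, x_land=46.112, impact vy=-18.553
  bounce: vy ← 0.7·18.553 = 12.987
Arc 3: start y=0.000, vy=12.987 → t=2.648, apex=8.597, x_land=60.410, impact vy=-12.987
  bounce: vy ← 0.7·12.987 = 9.091
Arc 4: start y=0.000, vy=9.091 → t=1.853, apex=4.212, x_land=70.419, impact vy=-9.091
  bounce: vy ← 0.7·9.091 = 6.364
Arc 5: start y=0.000, vy=6.364 → t=1.297, apex=2.064, x_land=77.425, impact vy=-6.364
  bounce: vy ← 0.7·6.364 = 4.455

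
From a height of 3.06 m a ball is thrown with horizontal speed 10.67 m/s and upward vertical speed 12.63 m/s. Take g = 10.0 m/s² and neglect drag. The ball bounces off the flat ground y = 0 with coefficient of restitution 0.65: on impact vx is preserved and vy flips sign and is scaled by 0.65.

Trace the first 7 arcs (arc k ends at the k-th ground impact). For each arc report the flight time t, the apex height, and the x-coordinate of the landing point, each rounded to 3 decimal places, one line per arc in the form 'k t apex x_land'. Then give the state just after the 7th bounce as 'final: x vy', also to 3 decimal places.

1 2.749 11.036 29.328
2 1.931 4.663 49.936
3 1.255 1.970 63.331
4 0.816 0.832 72.037
5 0.530 0.352 77.697
6 0.345 0.149 81.375
7 0.224 0.063 83.766
final: 83.766 0.728

Arc 1: start y=3.060, vy=12.630 → t=2.749, apex=11.036, x_land=29.328, impact vy=-14.857
  bounce: vy ← 0.65·14.857 = 9.657
Arc 2: start y=0.000, vy=9.657 → t=1.931, apex=4.663, x_land=49.936, impact vy=-9.657
  bounce: vy ← 0.65·9.657 = 6.277
Arc 3: start y=0.000, vy=6.277 → t=1.255, apex=1.970, x_land=63.331, impact vy=-6.277
  bounce: vy ← 0.65·6.277 = 4.080
Arc 4: start y=0.000, vy=4.080 → t=0.816, apex=0.832, x_land=72.037, impact vy=-4.080
  bounce: vy ← 0.65·4.080 = 2.652
Arc 5: start y=0.000, vy=2.652 → t=0.530, apex=0.352, x_land=77.697, impact vy=-2.652
  bounce: vy ← 0.65·2.652 = 1.724
Arc 6: start y=0.000, vy=1.724 → t=0.345, apex=0.149, x_land=81.375, impact vy=-1.724
  bounce: vy ← 0.65·1.724 = 1.120
Arc 7: start y=0.000, vy=1.120 → t=0.224, apex=0.063, x_land=83.766, impact vy=-1.120
  bounce: vy ← 0.65·1.120 = 0.728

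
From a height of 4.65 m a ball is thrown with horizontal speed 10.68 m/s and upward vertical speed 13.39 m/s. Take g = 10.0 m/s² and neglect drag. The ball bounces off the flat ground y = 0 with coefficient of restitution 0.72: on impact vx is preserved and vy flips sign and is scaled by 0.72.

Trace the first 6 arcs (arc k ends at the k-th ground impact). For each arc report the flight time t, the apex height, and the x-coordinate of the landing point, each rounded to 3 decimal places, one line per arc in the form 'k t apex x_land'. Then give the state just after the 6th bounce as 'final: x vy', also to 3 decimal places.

1 2.989 13.615 31.924
2 2.376 7.058 57.302
3 1.711 3.659 75.573
4 1.232 1.897 88.729
5 0.887 0.983 98.201
6 0.639 0.510 105.021
final: 105.021 2.299

Arc 1: start y=4.650, vy=13.390 → t=2.989, apex=13.615, x_land=31.924, impact vy=-16.501
  bounce: vy ← 0.72·16.501 = 11.881
Arc 2: start y=0.000, vy=11.881 → t=2.376, apex=7.058, x_land=57.302, impact vy=-11.881
  bounce: vy ← 0.72·11.881 = 8.554
Arc 3: start y=0.000, vy=8.554 → t=1.711, apex=3.659, x_land=75.573, impact vy=-8.554
  bounce: vy ← 0.72·8.554 = 6.159
Arc 4: start y=0.000, vy=6.159 → t=1.232, apex=1.897, x_land=88.729, impact vy=-6.159
  bounce: vy ← 0.72·6.159 = 4.435
Arc 5: start y=0.000, vy=4.435 → t=0.887, apex=0.983, x_land=98.201, impact vy=-4.435
  bounce: vy ← 0.72·4.435 = 3.193
Arc 6: start y=0.000, vy=3.193 → t=0.639, apex=0.510, x_land=105.021, impact vy=-3.193
  bounce: vy ← 0.72·3.193 = 2.299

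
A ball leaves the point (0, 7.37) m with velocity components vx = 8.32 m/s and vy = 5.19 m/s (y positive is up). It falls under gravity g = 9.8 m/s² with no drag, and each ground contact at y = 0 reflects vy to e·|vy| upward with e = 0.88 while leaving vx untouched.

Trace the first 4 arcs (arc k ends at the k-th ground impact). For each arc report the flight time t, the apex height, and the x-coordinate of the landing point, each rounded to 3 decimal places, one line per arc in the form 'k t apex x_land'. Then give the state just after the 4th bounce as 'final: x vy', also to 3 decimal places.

1 1.865 8.744 15.521
2 2.351 6.772 35.082
3 2.069 5.244 52.296
4 1.821 4.061 67.444
final: 67.444 7.851

Arc 1: start y=7.370, vy=5.190 → t=1.865, apex=8.744, x_land=15.521, impact vy=-13.092
  bounce: vy ← 0.88·13.092 = 11.521
Arc 2: start y=0.000, vy=11.521 → t=2.351, apex=6.772, x_land=35.082, impact vy=-11.521
  bounce: vy ← 0.88·11.521 = 10.138
Arc 3: start y=0.000, vy=10.138 → t=2.069, apex=5.244, x_land=52.296, impact vy=-10.138
  bounce: vy ← 0.88·10.138 = 8.922
Arc 4: start y=0.000, vy=8.922 → t=1.821, apex=4.061, x_land=67.444, impact vy=-8.922
  bounce: vy ← 0.88·8.922 = 7.851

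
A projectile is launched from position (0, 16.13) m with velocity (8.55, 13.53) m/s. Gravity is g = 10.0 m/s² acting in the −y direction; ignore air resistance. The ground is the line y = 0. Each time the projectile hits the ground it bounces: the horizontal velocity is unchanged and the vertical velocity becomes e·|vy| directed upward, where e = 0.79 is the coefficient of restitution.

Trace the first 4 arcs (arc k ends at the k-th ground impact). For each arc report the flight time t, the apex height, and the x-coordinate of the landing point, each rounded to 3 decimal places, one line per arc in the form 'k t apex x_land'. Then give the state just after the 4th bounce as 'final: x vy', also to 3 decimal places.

1 3.602 25.283 30.794
2 3.553 15.779 61.172
3 2.807 9.848 85.170
4 2.217 6.146 104.129
final: 104.129 8.759

Arc 1: start y=16.130, vy=13.530 → t=3.602, apex=25.283, x_land=30.794, impact vy=-22.487
  bounce: vy ← 0.79·22.487 = 17.765
Arc 2: start y=0.000, vy=17.765 → t=3.553, apex=15.779, x_land=61.172, impact vy=-17.765
  bounce: vy ← 0.79·17.765 = 14.034
Arc 3: start y=0.000, vy=14.034 → t=2.807, apex=9.848, x_land=85.170, impact vy=-14.034
  bounce: vy ← 0.79·14.034 = 11.087
Arc 4: start y=0.000, vy=11.087 → t=2.217, apex=6.146, x_land=104.129, impact vy=-11.087
  bounce: vy ← 0.79·11.087 = 8.759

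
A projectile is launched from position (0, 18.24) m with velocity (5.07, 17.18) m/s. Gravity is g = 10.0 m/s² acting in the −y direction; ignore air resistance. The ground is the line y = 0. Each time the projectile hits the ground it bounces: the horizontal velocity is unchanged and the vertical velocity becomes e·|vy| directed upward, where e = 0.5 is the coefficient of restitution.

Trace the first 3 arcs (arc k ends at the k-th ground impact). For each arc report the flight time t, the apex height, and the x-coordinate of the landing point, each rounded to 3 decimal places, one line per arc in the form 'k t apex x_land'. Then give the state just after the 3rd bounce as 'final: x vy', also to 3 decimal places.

1 4.287 32.998 21.735
2 2.569 8.249 34.759
3 1.284 2.062 41.272
final: 41.272 3.211

Arc 1: start y=18.240, vy=17.180 → t=4.287, apex=32.998, x_land=21.735, impact vy=-25.690
  bounce: vy ← 0.5·25.690 = 12.845
Arc 2: start y=0.000, vy=12.845 → t=2.569, apex=8.249, x_land=34.759, impact vy=-12.845
  bounce: vy ← 0.5·12.845 = 6.422
Arc 3: start y=0.000, vy=6.422 → t=1.284, apex=2.062, x_land=41.272, impact vy=-6.422
  bounce: vy ← 0.5·6.422 = 3.211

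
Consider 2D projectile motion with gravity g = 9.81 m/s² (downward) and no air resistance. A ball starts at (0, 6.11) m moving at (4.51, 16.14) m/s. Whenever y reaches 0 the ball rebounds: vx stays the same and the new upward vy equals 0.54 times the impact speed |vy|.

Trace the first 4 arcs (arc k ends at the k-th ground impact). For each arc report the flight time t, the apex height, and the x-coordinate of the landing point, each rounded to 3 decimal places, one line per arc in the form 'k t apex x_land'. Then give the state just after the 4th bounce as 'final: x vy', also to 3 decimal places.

Arc 1: start y=6.110, vy=16.140 → t=3.633, apex=19.387, x_land=16.386, impact vy=-19.503
  bounce: vy ← 0.54·19.503 = 10.532
Arc 2: start y=0.000, vy=10.532 → t=2.147, apex=5.653, x_land=26.070, impact vy=-10.532
  bounce: vy ← 0.54·10.532 = 5.687
Arc 3: start y=0.000, vy=5.687 → t=1.159, apex=1.649, x_land=31.299, impact vy=-5.687
  bounce: vy ← 0.54·5.687 = 3.071
Arc 4: start y=0.000, vy=3.071 → t=0.626, apex=0.481, x_land=34.123, impact vy=-3.071
  bounce: vy ← 0.54·3.071 = 1.658

1 3.633 19.387 16.386
2 2.147 5.653 26.070
3 1.159 1.649 31.299
4 0.626 0.481 34.123
final: 34.123 1.658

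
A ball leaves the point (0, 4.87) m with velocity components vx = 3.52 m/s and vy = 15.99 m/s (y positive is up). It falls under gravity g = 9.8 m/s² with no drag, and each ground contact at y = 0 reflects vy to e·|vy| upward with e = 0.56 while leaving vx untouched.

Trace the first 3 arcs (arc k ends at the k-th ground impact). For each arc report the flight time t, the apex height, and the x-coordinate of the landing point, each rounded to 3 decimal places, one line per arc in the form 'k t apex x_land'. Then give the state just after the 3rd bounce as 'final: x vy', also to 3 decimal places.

1 3.544 17.915 12.474
2 2.142 5.618 20.012
3 1.199 1.762 24.234
final: 24.234 3.291

Arc 1: start y=4.870, vy=15.990 → t=3.544, apex=17.915, x_land=12.474, impact vy=-18.739
  bounce: vy ← 0.56·18.739 = 10.494
Arc 2: start y=0.000, vy=10.494 → t=2.142, apex=5.618, x_land=20.012, impact vy=-10.494
  bounce: vy ← 0.56·10.494 = 5.876
Arc 3: start y=0.000, vy=5.876 → t=1.199, apex=1.762, x_land=24.234, impact vy=-5.876
  bounce: vy ← 0.56·5.876 = 3.291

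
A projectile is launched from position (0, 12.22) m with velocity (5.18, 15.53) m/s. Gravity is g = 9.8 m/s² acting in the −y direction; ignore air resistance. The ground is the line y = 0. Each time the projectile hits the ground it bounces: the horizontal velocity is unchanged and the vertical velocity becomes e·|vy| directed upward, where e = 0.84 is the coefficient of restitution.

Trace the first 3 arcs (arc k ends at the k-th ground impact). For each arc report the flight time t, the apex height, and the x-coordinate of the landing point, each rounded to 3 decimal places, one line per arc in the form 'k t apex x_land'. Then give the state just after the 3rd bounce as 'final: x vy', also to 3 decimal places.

1 3.822 24.525 19.797
2 3.759 17.305 39.267
3 3.157 12.210 55.621
final: 55.621 12.995

Arc 1: start y=12.220, vy=15.530 → t=3.822, apex=24.525, x_land=19.797, impact vy=-21.925
  bounce: vy ← 0.84·21.925 = 18.417
Arc 2: start y=0.000, vy=18.417 → t=3.759, apex=17.305, x_land=39.267, impact vy=-18.417
  bounce: vy ← 0.84·18.417 = 15.470
Arc 3: start y=0.000, vy=15.470 → t=3.157, apex=12.210, x_land=55.621, impact vy=-15.470
  bounce: vy ← 0.84·15.470 = 12.995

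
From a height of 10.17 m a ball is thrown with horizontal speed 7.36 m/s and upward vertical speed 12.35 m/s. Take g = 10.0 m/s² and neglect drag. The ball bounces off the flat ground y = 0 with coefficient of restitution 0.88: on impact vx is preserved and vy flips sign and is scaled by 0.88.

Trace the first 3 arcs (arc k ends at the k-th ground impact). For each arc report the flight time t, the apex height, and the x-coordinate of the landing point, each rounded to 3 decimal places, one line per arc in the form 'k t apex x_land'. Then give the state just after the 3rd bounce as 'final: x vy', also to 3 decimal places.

1 3.122 17.796 22.975
2 3.320 13.781 47.413
3 2.922 10.672 68.919
final: 68.919 12.857

Arc 1: start y=10.170, vy=12.350 → t=3.122, apex=17.796, x_land=22.975, impact vy=-18.866
  bounce: vy ← 0.88·18.866 = 16.602
Arc 2: start y=0.000, vy=16.602 → t=3.320, apex=13.781, x_land=47.413, impact vy=-16.602
  bounce: vy ← 0.88·16.602 = 14.610
Arc 3: start y=0.000, vy=14.610 → t=2.922, apex=10.672, x_land=68.919, impact vy=-14.610
  bounce: vy ← 0.88·14.610 = 12.857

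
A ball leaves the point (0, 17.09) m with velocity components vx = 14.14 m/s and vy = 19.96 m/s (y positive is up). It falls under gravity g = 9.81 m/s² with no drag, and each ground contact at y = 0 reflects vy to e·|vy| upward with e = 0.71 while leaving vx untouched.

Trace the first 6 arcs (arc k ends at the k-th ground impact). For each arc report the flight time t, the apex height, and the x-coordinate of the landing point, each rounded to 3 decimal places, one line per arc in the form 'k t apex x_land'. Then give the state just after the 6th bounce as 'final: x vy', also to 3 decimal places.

1 4.796 37.396 67.813
2 3.921 18.851 123.254
3 2.784 9.503 162.617
4 1.977 4.790 190.565
5 1.403 2.415 210.408
6 0.996 1.217 224.496
final: 224.496 3.470

Arc 1: start y=17.090, vy=19.960 → t=4.796, apex=37.396, x_land=67.813, impact vy=-27.087
  bounce: vy ← 0.71·27.087 = 19.232
Arc 2: start y=0.000, vy=19.232 → t=3.921, apex=18.851, x_land=123.254, impact vy=-19.232
  bounce: vy ← 0.71·19.232 = 13.655
Arc 3: start y=0.000, vy=13.655 → t=2.784, apex=9.503, x_land=162.617, impact vy=-13.655
  bounce: vy ← 0.71·13.655 = 9.695
Arc 4: start y=0.000, vy=9.695 → t=1.977, apex=4.790, x_land=190.565, impact vy=-9.695
  bounce: vy ← 0.71·9.695 = 6.883
Arc 5: start y=0.000, vy=6.883 → t=1.403, apex=2.415, x_land=210.408, impact vy=-6.883
  bounce: vy ← 0.71·6.883 = 4.887
Arc 6: start y=0.000, vy=4.887 → t=0.996, apex=1.217, x_land=224.496, impact vy=-4.887
  bounce: vy ← 0.71·4.887 = 3.470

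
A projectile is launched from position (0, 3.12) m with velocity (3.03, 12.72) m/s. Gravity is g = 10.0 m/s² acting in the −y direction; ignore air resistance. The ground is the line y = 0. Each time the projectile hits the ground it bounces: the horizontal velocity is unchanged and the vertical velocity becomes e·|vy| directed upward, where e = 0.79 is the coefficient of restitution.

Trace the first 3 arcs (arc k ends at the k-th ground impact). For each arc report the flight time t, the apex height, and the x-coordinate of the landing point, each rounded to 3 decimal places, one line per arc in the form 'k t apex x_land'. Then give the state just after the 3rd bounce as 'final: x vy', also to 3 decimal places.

Arc 1: start y=3.120, vy=12.720 → t=2.769, apex=11.210, x_land=8.391, impact vy=-14.973
  bounce: vy ← 0.79·14.973 = 11.829
Arc 2: start y=0.000, vy=11.829 → t=2.366, apex=6.996, x_land=15.559, impact vy=-11.829
  bounce: vy ← 0.79·11.829 = 9.345
Arc 3: start y=0.000, vy=9.345 → t=1.869, apex=4.366, x_land=21.222, impact vy=-9.345
  bounce: vy ← 0.79·9.345 = 7.382

1 2.769 11.210 8.391
2 2.366 6.996 15.559
3 1.869 4.366 21.222
final: 21.222 7.382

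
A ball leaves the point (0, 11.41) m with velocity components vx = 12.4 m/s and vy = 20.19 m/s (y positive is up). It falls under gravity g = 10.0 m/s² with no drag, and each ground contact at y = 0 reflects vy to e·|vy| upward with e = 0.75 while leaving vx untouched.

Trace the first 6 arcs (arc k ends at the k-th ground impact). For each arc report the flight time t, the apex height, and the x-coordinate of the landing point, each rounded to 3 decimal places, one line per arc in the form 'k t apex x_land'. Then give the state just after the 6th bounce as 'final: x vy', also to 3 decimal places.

1 4.541 31.792 56.303
2 3.782 17.883 103.205
3 2.837 10.059 138.381
4 2.128 5.658 164.763
5 1.596 3.183 184.549
6 1.197 1.790 199.389
final: 199.389 4.488

Arc 1: start y=11.410, vy=20.190 → t=4.541, apex=31.792, x_land=56.303, impact vy=-25.216
  bounce: vy ← 0.75·25.216 = 18.912
Arc 2: start y=0.000, vy=18.912 → t=3.782, apex=17.883, x_land=103.205, impact vy=-18.912
  bounce: vy ← 0.75·18.912 = 14.184
Arc 3: start y=0.000, vy=14.184 → t=2.837, apex=10.059, x_land=138.381, impact vy=-14.184
  bounce: vy ← 0.75·14.184 = 10.638
Arc 4: start y=0.000, vy=10.638 → t=2.128, apex=5.658, x_land=164.763, impact vy=-10.638
  bounce: vy ← 0.75·10.638 = 7.978
Arc 5: start y=0.000, vy=7.978 → t=1.596, apex=3.183, x_land=184.549, impact vy=-7.978
  bounce: vy ← 0.75·7.978 = 5.984
Arc 6: start y=0.000, vy=5.984 → t=1.197, apex=1.790, x_land=199.389, impact vy=-5.984
  bounce: vy ← 0.75·5.984 = 4.488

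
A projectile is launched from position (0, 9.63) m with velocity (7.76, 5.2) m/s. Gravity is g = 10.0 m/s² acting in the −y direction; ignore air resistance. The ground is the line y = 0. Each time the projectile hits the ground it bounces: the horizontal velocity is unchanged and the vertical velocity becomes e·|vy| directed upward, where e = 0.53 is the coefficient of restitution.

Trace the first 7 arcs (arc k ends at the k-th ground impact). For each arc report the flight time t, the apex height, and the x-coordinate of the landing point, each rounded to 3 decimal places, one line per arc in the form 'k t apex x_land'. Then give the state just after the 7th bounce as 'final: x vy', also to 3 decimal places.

Arc 1: start y=9.630, vy=5.200 → t=2.002, apex=10.982, x_land=15.536, impact vy=-14.820
  bounce: vy ← 0.53·14.820 = 7.855
Arc 2: start y=0.000, vy=7.855 → t=1.571, apex=3.085, x_land=27.726, impact vy=-7.855
  bounce: vy ← 0.53·7.855 = 4.163
Arc 3: start y=0.000, vy=4.163 → t=0.833, apex=0.867, x_land=34.187, impact vy=-4.163
  bounce: vy ← 0.53·4.163 = 2.206
Arc 4: start y=0.000, vy=2.206 → t=0.441, apex=0.243, x_land=37.612, impact vy=-2.206
  bounce: vy ← 0.53·2.206 = 1.169
Arc 5: start y=0.000, vy=1.169 → t=0.234, apex=0.068, x_land=39.426, impact vy=-1.169
  bounce: vy ← 0.53·1.169 = 0.620
Arc 6: start y=0.000, vy=0.620 → t=0.124, apex=0.019, x_land=40.388, impact vy=-0.620
  bounce: vy ← 0.53·0.620 = 0.328
Arc 7: start y=0.000, vy=0.328 → t=0.066, apex=0.005, x_land=40.898, impact vy=-0.328
  bounce: vy ← 0.53·0.328 = 0.174

1 2.002 10.982 15.536
2 1.571 3.085 27.726
3 0.833 0.867 34.187
4 0.441 0.243 37.612
5 0.234 0.068 39.426
6 0.124 0.019 40.388
7 0.066 0.005 40.898
final: 40.898 0.174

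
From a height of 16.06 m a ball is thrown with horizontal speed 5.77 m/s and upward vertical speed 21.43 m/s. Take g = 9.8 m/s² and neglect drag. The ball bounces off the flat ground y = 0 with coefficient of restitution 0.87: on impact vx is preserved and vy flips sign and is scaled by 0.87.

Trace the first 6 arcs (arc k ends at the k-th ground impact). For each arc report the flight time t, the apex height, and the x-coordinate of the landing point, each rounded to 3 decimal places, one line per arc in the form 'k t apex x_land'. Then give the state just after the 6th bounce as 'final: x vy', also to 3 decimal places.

1 5.026 39.491 28.998
2 4.940 29.891 57.500
3 4.298 22.624 82.297
4 3.739 17.124 103.870
5 3.253 12.961 122.638
6 2.830 9.810 138.967
final: 138.967 12.064

Arc 1: start y=16.060, vy=21.430 → t=5.026, apex=39.491, x_land=28.998, impact vy=-27.821
  bounce: vy ← 0.87·27.821 = 24.204
Arc 2: start y=0.000, vy=24.204 → t=4.940, apex=29.891, x_land=57.500, impact vy=-24.204
  bounce: vy ← 0.87·24.204 = 21.058
Arc 3: start y=0.000, vy=21.058 → t=4.298, apex=22.624, x_land=82.297, impact vy=-21.058
  bounce: vy ← 0.87·21.058 = 18.320
Arc 4: start y=0.000, vy=18.320 → t=3.739, apex=17.124, x_land=103.870, impact vy=-18.320
  bounce: vy ← 0.87·18.320 = 15.939
Arc 5: start y=0.000, vy=15.939 → t=3.253, apex=12.961, x_land=122.638, impact vy=-15.939
  bounce: vy ← 0.87·15.939 = 13.867
Arc 6: start y=0.000, vy=13.867 → t=2.830, apex=9.810, x_land=138.967, impact vy=-13.867
  bounce: vy ← 0.87·13.867 = 12.064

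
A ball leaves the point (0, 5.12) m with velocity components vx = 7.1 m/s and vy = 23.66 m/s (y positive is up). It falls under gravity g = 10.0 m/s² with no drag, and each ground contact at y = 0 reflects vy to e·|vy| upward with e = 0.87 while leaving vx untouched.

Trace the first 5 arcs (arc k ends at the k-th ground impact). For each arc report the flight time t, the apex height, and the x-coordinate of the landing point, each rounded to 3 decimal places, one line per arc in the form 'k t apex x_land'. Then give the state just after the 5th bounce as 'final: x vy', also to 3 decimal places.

Arc 1: start y=5.120, vy=23.660 → t=4.939, apex=33.110, x_land=35.069, impact vy=-25.733
  bounce: vy ← 0.87·25.733 = 22.388
Arc 2: start y=0.000, vy=22.388 → t=4.478, apex=25.061, x_land=66.860, impact vy=-22.388
  bounce: vy ← 0.87·22.388 = 19.477
Arc 3: start y=0.000, vy=19.477 → t=3.895, apex=18.969, x_land=94.518, impact vy=-19.477
  bounce: vy ← 0.87·19.477 = 16.945
Arc 4: start y=0.000, vy=16.945 → t=3.389, apex=14.357, x_land=118.580, impact vy=-16.945
  bounce: vy ← 0.87·16.945 = 14.742
Arc 5: start y=0.000, vy=14.742 → t=2.948, apex=10.867, x_land=139.515, impact vy=-14.742
  bounce: vy ← 0.87·14.742 = 12.826

1 4.939 33.110 35.069
2 4.478 25.061 66.860
3 3.895 18.969 94.518
4 3.389 14.357 118.580
5 2.948 10.867 139.515
final: 139.515 12.826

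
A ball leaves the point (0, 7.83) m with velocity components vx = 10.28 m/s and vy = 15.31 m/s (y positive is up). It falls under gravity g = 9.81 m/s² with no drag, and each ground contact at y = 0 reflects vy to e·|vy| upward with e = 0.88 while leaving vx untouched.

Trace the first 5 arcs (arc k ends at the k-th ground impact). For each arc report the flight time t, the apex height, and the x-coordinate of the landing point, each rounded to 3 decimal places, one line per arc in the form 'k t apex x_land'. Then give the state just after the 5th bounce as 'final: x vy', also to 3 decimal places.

1 3.569 19.777 36.685
2 3.534 15.315 73.015
3 3.110 11.860 104.986
4 2.737 9.184 133.120
5 2.408 7.112 157.877
final: 157.877 10.395

Arc 1: start y=7.830, vy=15.310 → t=3.569, apex=19.777, x_land=36.685, impact vy=-19.698
  bounce: vy ← 0.88·19.698 = 17.334
Arc 2: start y=0.000, vy=17.334 → t=3.534, apex=15.315, x_land=73.015, impact vy=-17.334
  bounce: vy ← 0.88·17.334 = 15.254
Arc 3: start y=0.000, vy=15.254 → t=3.110, apex=11.860, x_land=104.986, impact vy=-15.254
  bounce: vy ← 0.88·15.254 = 13.424
Arc 4: start y=0.000, vy=13.424 → t=2.737, apex=9.184, x_land=133.120, impact vy=-13.424
  bounce: vy ← 0.88·13.424 = 11.813
Arc 5: start y=0.000, vy=11.813 → t=2.408, apex=7.112, x_land=157.877, impact vy=-11.813
  bounce: vy ← 0.88·11.813 = 10.395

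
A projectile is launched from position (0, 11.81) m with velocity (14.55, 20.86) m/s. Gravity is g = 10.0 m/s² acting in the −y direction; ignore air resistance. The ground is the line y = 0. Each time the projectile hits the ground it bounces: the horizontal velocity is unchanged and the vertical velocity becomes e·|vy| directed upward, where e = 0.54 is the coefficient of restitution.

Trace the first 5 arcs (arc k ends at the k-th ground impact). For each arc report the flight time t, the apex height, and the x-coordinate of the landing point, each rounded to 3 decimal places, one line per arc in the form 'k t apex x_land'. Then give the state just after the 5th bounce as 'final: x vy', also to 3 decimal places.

Arc 1: start y=11.810, vy=20.860 → t=4.677, apex=33.567, x_land=68.051, impact vy=-25.910
  bounce: vy ← 0.54·25.910 = 13.992
Arc 2: start y=0.000, vy=13.992 → t=2.798, apex=9.788, x_land=108.766, impact vy=-13.992
  bounce: vy ← 0.54·13.992 = 7.555
Arc 3: start y=0.000, vy=7.555 → t=1.511, apex=2.854, x_land=130.752, impact vy=-7.555
  bounce: vy ← 0.54·7.555 = 4.080
Arc 4: start y=0.000, vy=4.080 → t=0.816, apex=0.832, x_land=142.625, impact vy=-4.080
  bounce: vy ← 0.54·4.080 = 2.203
Arc 5: start y=0.000, vy=2.203 → t=0.441, apex=0.243, x_land=149.036, impact vy=-2.203
  bounce: vy ← 0.54·2.203 = 1.190

1 4.677 33.567 68.051
2 2.798 9.788 108.766
3 1.511 2.854 130.752
4 0.816 0.832 142.625
5 0.441 0.243 149.036
final: 149.036 1.190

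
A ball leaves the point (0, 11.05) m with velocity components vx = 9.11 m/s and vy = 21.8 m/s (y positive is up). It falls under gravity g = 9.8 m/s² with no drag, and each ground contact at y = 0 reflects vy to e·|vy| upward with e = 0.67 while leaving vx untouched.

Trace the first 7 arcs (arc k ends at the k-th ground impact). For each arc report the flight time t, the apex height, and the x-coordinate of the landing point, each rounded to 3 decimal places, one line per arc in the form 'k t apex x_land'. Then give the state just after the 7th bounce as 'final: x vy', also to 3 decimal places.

1 4.908 35.297 44.716
2 3.596 15.845 77.479
3 2.410 7.113 99.431
4 1.614 3.193 114.139
5 1.082 1.433 123.993
6 0.725 0.643 130.595
7 0.486 0.289 135.019
final: 135.019 1.594

Arc 1: start y=11.050, vy=21.800 → t=4.908, apex=35.297, x_land=44.716, impact vy=-26.302
  bounce: vy ← 0.67·26.302 = 17.623
Arc 2: start y=0.000, vy=17.623 → t=3.596, apex=15.845, x_land=77.479, impact vy=-17.623
  bounce: vy ← 0.67·17.623 = 11.807
Arc 3: start y=0.000, vy=11.807 → t=2.410, apex=7.113, x_land=99.431, impact vy=-11.807
  bounce: vy ← 0.67·11.807 = 7.911
Arc 4: start y=0.000, vy=7.911 → t=1.614, apex=3.193, x_land=114.139, impact vy=-7.911
  bounce: vy ← 0.67·7.911 = 5.300
Arc 5: start y=0.000, vy=5.300 → t=1.082, apex=1.433, x_land=123.993, impact vy=-5.300
  bounce: vy ← 0.67·5.300 = 3.551
Arc 6: start y=0.000, vy=3.551 → t=0.725, apex=0.643, x_land=130.595, impact vy=-3.551
  bounce: vy ← 0.67·3.551 = 2.379
Arc 7: start y=0.000, vy=2.379 → t=0.486, apex=0.289, x_land=135.019, impact vy=-2.379
  bounce: vy ← 0.67·2.379 = 1.594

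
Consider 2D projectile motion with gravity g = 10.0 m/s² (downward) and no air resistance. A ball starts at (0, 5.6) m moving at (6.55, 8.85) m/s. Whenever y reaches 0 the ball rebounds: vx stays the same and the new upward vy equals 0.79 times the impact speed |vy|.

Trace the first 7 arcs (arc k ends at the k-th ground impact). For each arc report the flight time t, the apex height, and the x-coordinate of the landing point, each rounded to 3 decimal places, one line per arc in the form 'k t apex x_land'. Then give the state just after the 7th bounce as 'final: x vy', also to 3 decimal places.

1 2.265 9.516 14.833
2 2.180 5.939 29.110
3 1.722 3.707 40.389
4 1.360 2.313 49.300
5 1.075 1.444 56.339
6 0.849 0.901 61.900
7 0.671 0.562 66.293
final: 66.293 2.649

Arc 1: start y=5.600, vy=8.850 → t=2.265, apex=9.516, x_land=14.833, impact vy=-13.796
  bounce: vy ← 0.79·13.796 = 10.899
Arc 2: start y=0.000, vy=10.899 → t=2.180, apex=5.939, x_land=29.110, impact vy=-10.899
  bounce: vy ← 0.79·10.899 = 8.610
Arc 3: start y=0.000, vy=8.610 → t=1.722, apex=3.707, x_land=40.389, impact vy=-8.610
  bounce: vy ← 0.79·8.610 = 6.802
Arc 4: start y=0.000, vy=6.802 → t=1.360, apex=2.313, x_land=49.300, impact vy=-6.802
  bounce: vy ← 0.79·6.802 = 5.373
Arc 5: start y=0.000, vy=5.373 → t=1.075, apex=1.444, x_land=56.339, impact vy=-5.373
  bounce: vy ← 0.79·5.373 = 4.245
Arc 6: start y=0.000, vy=4.245 → t=0.849, apex=0.901, x_land=61.900, impact vy=-4.245
  bounce: vy ← 0.79·4.245 = 3.354
Arc 7: start y=0.000, vy=3.354 → t=0.671, apex=0.562, x_land=66.293, impact vy=-3.354
  bounce: vy ← 0.79·3.354 = 2.649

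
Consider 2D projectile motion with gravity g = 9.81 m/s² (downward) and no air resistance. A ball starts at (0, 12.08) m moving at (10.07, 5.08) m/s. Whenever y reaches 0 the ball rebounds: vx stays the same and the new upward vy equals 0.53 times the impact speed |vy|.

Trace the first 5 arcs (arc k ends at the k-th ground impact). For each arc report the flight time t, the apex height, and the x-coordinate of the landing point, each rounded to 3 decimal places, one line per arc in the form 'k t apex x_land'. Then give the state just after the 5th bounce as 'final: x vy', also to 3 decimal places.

1 2.170 13.395 21.856
2 1.752 3.763 39.496
3 0.928 1.057 48.845
4 0.492 0.297 53.800
5 0.261 0.083 56.426
final: 56.426 0.678

Arc 1: start y=12.080, vy=5.080 → t=2.170, apex=13.395, x_land=21.856, impact vy=-16.212
  bounce: vy ← 0.53·16.212 = 8.592
Arc 2: start y=0.000, vy=8.592 → t=1.752, apex=3.763, x_land=39.496, impact vy=-8.592
  bounce: vy ← 0.53·8.592 = 4.554
Arc 3: start y=0.000, vy=4.554 → t=0.928, apex=1.057, x_land=48.845, impact vy=-4.554
  bounce: vy ← 0.53·4.554 = 2.414
Arc 4: start y=0.000, vy=2.414 → t=0.492, apex=0.297, x_land=53.800, impact vy=-2.414
  bounce: vy ← 0.53·2.414 = 1.279
Arc 5: start y=0.000, vy=1.279 → t=0.261, apex=0.083, x_land=56.426, impact vy=-1.279
  bounce: vy ← 0.53·1.279 = 0.678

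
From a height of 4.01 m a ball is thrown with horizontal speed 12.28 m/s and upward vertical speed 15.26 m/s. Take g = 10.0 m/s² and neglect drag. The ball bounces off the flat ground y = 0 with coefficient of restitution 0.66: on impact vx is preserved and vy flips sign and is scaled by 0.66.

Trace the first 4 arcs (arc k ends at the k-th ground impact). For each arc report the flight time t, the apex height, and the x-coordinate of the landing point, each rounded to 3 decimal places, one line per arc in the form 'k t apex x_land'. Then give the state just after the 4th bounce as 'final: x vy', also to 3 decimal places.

Arc 1: start y=4.010, vy=15.260 → t=3.295, apex=15.653, x_land=40.467, impact vy=-17.694
  bounce: vy ← 0.66·17.694 = 11.678
Arc 2: start y=0.000, vy=11.678 → t=2.336, apex=6.819, x_land=69.148, impact vy=-11.678
  bounce: vy ← 0.66·11.678 = 7.707
Arc 3: start y=0.000, vy=7.707 → t=1.541, apex=2.970, x_land=88.077, impact vy=-7.707
  bounce: vy ← 0.66·7.707 = 5.087
Arc 4: start y=0.000, vy=5.087 → t=1.017, apex=1.294, x_land=100.571, impact vy=-5.087
  bounce: vy ← 0.66·5.087 = 3.357

1 3.295 15.653 40.467
2 2.336 6.819 69.148
3 1.541 2.970 88.077
4 1.017 1.294 100.571
final: 100.571 3.357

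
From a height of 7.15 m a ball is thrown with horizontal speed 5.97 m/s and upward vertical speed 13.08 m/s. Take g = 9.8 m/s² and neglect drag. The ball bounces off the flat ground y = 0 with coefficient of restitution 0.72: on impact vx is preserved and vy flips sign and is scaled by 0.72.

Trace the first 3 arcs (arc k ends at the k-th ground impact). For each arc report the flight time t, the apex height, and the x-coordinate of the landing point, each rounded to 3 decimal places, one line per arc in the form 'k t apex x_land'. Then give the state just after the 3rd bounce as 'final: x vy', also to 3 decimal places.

Arc 1: start y=7.150, vy=13.080 → t=3.135, apex=15.879, x_land=18.715, impact vy=-17.642
  bounce: vy ← 0.72·17.642 = 12.702
Arc 2: start y=0.000, vy=12.702 → t=2.592, apex=8.232, x_land=34.191, impact vy=-12.702
  bounce: vy ← 0.72·12.702 = 9.145
Arc 3: start y=0.000, vy=9.145 → t=1.866, apex=4.267, x_land=45.333, impact vy=-9.145
  bounce: vy ← 0.72·9.145 = 6.585

1 3.135 15.879 18.715
2 2.592 8.232 34.191
3 1.866 4.267 45.333
final: 45.333 6.585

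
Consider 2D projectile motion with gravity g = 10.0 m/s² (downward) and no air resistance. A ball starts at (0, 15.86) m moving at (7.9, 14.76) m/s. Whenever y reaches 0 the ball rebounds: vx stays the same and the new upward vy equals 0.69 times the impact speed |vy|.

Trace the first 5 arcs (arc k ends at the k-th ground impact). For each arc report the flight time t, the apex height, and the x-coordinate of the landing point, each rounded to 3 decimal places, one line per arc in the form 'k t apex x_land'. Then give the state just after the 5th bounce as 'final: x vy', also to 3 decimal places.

Arc 1: start y=15.860, vy=14.760 → t=3.789, apex=26.753, x_land=29.934, impact vy=-23.131
  bounce: vy ← 0.69·23.131 = 15.961
Arc 2: start y=0.000, vy=15.961 → t=3.192, apex=12.737, x_land=55.152, impact vy=-15.961
  bounce: vy ← 0.69·15.961 = 11.013
Arc 3: start y=0.000, vy=11.013 → t=2.203, apex=6.064, x_land=72.552, impact vy=-11.013
  bounce: vy ← 0.69·11.013 = 7.599
Arc 4: start y=0.000, vy=7.599 → t=1.520, apex=2.887, x_land=84.558, impact vy=-7.599
  bounce: vy ← 0.69·7.599 = 5.243
Arc 5: start y=0.000, vy=5.243 → t=1.049, apex=1.375, x_land=92.843, impact vy=-5.243
  bounce: vy ← 0.69·5.243 = 3.618

1 3.789 26.753 29.934
2 3.192 12.737 55.152
3 2.203 6.064 72.552
4 1.520 2.887 84.558
5 1.049 1.375 92.843
final: 92.843 3.618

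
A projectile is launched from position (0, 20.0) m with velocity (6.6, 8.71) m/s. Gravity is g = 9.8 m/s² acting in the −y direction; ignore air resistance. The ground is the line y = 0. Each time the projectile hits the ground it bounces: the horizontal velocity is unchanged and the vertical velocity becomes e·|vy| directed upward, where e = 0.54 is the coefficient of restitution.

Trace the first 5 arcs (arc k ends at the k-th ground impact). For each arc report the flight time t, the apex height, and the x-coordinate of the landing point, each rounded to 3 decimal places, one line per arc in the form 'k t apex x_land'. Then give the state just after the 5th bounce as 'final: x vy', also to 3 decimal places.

1 3.096 23.871 20.433
2 2.384 6.961 36.166
3 1.287 2.030 44.661
4 0.695 0.592 49.249
5 0.375 0.173 51.726
final: 51.726 0.993

Arc 1: start y=20.000, vy=8.710 → t=3.096, apex=23.871, x_land=20.433, impact vy=-21.630
  bounce: vy ← 0.54·21.630 = 11.680
Arc 2: start y=0.000, vy=11.680 → t=2.384, apex=6.961, x_land=36.166, impact vy=-11.680
  bounce: vy ← 0.54·11.680 = 6.307
Arc 3: start y=0.000, vy=6.307 → t=1.287, apex=2.030, x_land=44.661, impact vy=-6.307
  bounce: vy ← 0.54·6.307 = 3.406
Arc 4: start y=0.000, vy=3.406 → t=0.695, apex=0.592, x_land=49.249, impact vy=-3.406
  bounce: vy ← 0.54·3.406 = 1.839
Arc 5: start y=0.000, vy=1.839 → t=0.375, apex=0.173, x_land=51.726, impact vy=-1.839
  bounce: vy ← 0.54·1.839 = 0.993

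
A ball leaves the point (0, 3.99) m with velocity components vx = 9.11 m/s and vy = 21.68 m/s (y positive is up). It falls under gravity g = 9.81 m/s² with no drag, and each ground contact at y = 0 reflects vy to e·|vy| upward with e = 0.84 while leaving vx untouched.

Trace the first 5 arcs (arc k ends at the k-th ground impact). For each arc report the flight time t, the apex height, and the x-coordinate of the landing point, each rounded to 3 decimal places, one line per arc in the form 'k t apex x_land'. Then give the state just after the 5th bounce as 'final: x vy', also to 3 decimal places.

1 4.597 27.946 41.878
2 4.010 19.719 78.410
3 3.368 13.914 109.096
4 2.830 9.817 134.873
5 2.377 6.927 156.526
final: 156.526 9.793

Arc 1: start y=3.990, vy=21.680 → t=4.597, apex=27.946, x_land=41.878, impact vy=-23.416
  bounce: vy ← 0.84·23.416 = 19.669
Arc 2: start y=0.000, vy=19.669 → t=4.010, apex=19.719, x_land=78.410, impact vy=-19.669
  bounce: vy ← 0.84·19.669 = 16.522
Arc 3: start y=0.000, vy=16.522 → t=3.368, apex=13.914, x_land=109.096, impact vy=-16.522
  bounce: vy ← 0.84·16.522 = 13.879
Arc 4: start y=0.000, vy=13.879 → t=2.830, apex=9.817, x_land=134.873, impact vy=-13.879
  bounce: vy ← 0.84·13.879 = 11.658
Arc 5: start y=0.000, vy=11.658 → t=2.377, apex=6.927, x_land=156.526, impact vy=-11.658
  bounce: vy ← 0.84·11.658 = 9.793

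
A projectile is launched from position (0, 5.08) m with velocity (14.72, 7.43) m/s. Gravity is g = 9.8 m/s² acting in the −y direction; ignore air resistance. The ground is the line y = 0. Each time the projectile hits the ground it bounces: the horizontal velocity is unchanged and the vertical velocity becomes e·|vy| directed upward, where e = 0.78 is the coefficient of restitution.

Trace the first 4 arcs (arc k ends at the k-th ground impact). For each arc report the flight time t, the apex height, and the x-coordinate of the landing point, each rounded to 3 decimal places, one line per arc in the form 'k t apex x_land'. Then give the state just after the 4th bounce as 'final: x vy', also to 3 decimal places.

Arc 1: start y=5.080, vy=7.430 → t=2.028, apex=7.897, x_land=29.847, impact vy=-12.441
  bounce: vy ← 0.78·12.441 = 9.704
Arc 2: start y=0.000, vy=9.704 → t=1.980, apex=4.804, x_land=58.998, impact vy=-9.704
  bounce: vy ← 0.78·9.704 = 7.569
Arc 3: start y=0.000, vy=7.569 → t=1.545, apex=2.923, x_land=81.736, impact vy=-7.569
  bounce: vy ← 0.78·7.569 = 5.904
Arc 4: start y=0.000, vy=5.904 → t=1.205, apex=1.778, x_land=99.471, impact vy=-5.904
  bounce: vy ← 0.78·5.904 = 4.605

1 2.028 7.897 29.847
2 1.980 4.804 58.998
3 1.545 2.923 81.736
4 1.205 1.778 99.471
final: 99.471 4.605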